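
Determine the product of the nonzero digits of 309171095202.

34020

3×9×1×7×1×9×5×2×2 = 34020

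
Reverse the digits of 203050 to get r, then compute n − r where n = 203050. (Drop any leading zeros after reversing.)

152748

Reverse of 203050 is 50302.
203050 − 50302 = 152748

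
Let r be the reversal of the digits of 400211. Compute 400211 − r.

288207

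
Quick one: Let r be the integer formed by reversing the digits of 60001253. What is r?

Reversing 60001253 gives 35210006.

35210006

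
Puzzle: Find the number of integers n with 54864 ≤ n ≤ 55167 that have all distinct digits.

The integers in [54864, 55167] that have all distinct digits: 54867, 54869, 54870, 54871, 54872, 54873, …, 54986, 54987.
56 qualify.

56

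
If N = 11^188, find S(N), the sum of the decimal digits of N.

850

11^188 = 6050967352610832677478249476252933781618330978139219400823483178015943063322085021465341659738031001496642551755758712632011276640402700259767076664695565482607614953168039561183069377146483945681
Sum of its 196 digits: 850.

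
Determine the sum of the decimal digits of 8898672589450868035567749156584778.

8+8+9+8+6+7+2+5+8+9+4+5+0+8+6+8+0+3+5+5+6+7+7+4+9+1+5+6+5+8+4+7+7+8 = 198

198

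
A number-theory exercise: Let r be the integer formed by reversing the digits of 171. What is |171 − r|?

0

Reverse of 171 is 171.
|171 − 171| = 0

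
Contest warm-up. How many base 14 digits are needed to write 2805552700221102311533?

19

2805552700221102311533 in base 14 is 68023564DA5AB376ABB, which has 19 digits.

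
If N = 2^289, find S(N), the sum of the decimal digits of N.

398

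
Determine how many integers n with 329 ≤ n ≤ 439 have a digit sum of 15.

9

The integers in [329, 439] that have a digit sum of 15: 339, 348, 357, 366, 375, 384, 393, 429, 438.
9 qualify.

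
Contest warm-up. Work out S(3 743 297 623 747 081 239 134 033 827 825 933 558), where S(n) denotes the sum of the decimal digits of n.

166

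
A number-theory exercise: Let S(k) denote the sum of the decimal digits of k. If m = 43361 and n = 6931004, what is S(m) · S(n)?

391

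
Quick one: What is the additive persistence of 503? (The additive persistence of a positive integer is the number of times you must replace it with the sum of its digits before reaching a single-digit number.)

1

503 → 8 (1 step)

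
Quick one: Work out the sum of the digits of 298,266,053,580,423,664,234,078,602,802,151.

128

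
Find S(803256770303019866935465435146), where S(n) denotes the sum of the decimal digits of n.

8+0+3+2+5+6+7+7+0+3+0+3+0+1+9+8+6+6+9+3+5+4+6+5+4+3+5+1+4+6 = 129

129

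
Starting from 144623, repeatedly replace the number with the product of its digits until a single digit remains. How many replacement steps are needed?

3

144623 → 576 → 210 → 0 (3 steps)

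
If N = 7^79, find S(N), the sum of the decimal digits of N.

322

7^79 = 5790887942449198118866552301288096257267888893001726249456064921143
Sum of its 67 digits: 322.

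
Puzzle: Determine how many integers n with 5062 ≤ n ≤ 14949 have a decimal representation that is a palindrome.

99

The integers in [5062, 14949] that have a decimal representation that is a palindrome: 5115, 5225, 5335, 5445, 5555, 5665, …, 14841, 14941.
99 qualify.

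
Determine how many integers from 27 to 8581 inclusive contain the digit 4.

3087

The integers in [27, 8581] that contain the digit 4: 34, 40, 41, 42, 43, 44, …, 8564, 8574.
3087 qualify.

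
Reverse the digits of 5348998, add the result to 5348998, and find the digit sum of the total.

29

Reversal of 5348998 is 8998435; 5348998 + 8998435 = 14347433.
Digit sum of 14347433: 1+4+3+4+7+4+3+3 = 29.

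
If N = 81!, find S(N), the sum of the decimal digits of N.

486

81! = 5797126020747367985879734231578109105412357244731625958745865049716390179693892056256184534249745940480000000000000000000
Sum of its 121 digits: 486.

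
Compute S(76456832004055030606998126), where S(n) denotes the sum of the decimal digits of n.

105

7+6+4+5+6+8+3+2+0+0+4+0+5+5+0+3+0+6+0+6+9+9+8+1+2+6 = 105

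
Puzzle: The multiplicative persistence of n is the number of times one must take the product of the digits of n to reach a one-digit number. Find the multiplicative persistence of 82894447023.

82894447023 → 0 (1 step)

1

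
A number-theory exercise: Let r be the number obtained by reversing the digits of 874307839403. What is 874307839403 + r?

1179246542881

Reverse of 874307839403 is 304938703478.
874307839403 + 304938703478 = 1179246542881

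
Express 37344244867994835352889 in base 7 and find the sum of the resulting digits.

95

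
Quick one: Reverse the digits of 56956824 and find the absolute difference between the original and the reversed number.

Reverse of 56956824 is 42865965.
|56956824 − 42865965| = 14090859

14090859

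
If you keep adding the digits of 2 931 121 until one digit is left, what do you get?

2+9+3+1+1+2+1 = 19
1+9 = 10
1+0 = 1
(Equivalently, 2 931 121 mod 9 = 1.)

1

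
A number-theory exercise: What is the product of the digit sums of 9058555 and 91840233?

1110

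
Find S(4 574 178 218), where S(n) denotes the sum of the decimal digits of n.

47

4+5+7+4+1+7+8+2+1+8 = 47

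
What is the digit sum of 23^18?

23^18 = 3244150909895248285300369
Sum of its 25 digits: 109.

109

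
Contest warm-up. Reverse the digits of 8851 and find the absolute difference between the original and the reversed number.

Reverse of 8851 is 1588.
|8851 − 1588| = 7263

7263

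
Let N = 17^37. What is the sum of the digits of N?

197

17^37 = 3362095853201812742282475234995233875224247377
Sum of its 46 digits: 197.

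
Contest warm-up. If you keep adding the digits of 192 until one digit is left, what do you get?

1+9+2 = 12
1+2 = 3

3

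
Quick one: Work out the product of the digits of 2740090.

2×7×4×0×0×9×0 = 0

0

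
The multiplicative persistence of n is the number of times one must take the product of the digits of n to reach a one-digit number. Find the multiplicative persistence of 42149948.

3

42149948 → 82944 → 2304 → 0 (3 steps)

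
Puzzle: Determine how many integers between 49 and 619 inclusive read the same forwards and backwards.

57

The integers in [49, 619] that read the same forwards and backwards: 55, 66, 77, 88, 99, 101, …, 606, 616.
57 qualify.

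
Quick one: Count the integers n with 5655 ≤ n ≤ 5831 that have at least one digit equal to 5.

The integers in [5655, 5831] that have at least one digit equal to 5: 5655, 5656, 5657, 5658, 5659, 5660, …, 5830, 5831.
177 qualify.

177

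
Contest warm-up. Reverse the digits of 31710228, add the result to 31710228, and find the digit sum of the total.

30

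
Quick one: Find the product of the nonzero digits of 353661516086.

3×5×3×6×6×1×5×1×6×8×6 = 2332800

2332800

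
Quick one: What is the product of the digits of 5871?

5×8×7×1 = 280

280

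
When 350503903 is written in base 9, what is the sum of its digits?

350503903 in base 9 is 812472861.
Digit sum: 8+1+2+4+7+2+8+6+1 = 39.

39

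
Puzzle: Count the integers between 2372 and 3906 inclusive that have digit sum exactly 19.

113

The integers in [2372, 3906] that have digit sum exactly 19: 2377, 2386, 2395, 2449, 2458, 2467, …, 3871, 3880.
113 qualify.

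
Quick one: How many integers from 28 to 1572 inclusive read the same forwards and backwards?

103

The integers in [28, 1572] that read the same forwards and backwards: 33, 44, 55, 66, 77, 88, …, 1441, 1551.
103 qualify.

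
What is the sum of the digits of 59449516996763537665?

5+9+4+4+9+5+1+6+9+9+6+7+6+3+5+3+7+6+6+5 = 115

115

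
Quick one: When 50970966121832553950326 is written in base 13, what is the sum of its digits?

130

50970966121832553950326 in base 13 is 28B34108A92B55BC39574.
Digit sum: 2+8+11+3+4+1+0+8+10+9+2+11+5+5+11+12+3+9+5+7+4 = 130.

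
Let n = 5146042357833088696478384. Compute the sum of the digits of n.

122

5+1+4+6+0+4+2+3+5+7+8+3+3+0+8+8+6+9+6+4+7+8+3+8+4 = 122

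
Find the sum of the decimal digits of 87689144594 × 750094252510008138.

87689144594 × 750094252510008138 = 65775123367478451045198705972
Sum of its 29 digits: 138.

138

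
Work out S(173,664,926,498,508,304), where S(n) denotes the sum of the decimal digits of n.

85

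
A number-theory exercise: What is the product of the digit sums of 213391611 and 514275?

648

S(213391611) = 2+1+3+3+9+1+6+1+1 = 27.
S(514275) = 5+1+4+2+7+5 = 24.
27 · 24 = 648.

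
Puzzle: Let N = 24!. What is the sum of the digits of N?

81

24! = 620448401733239439360000
Sum of its 24 digits: 81.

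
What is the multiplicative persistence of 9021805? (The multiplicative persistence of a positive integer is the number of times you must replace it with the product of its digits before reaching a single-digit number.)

1

9021805 → 0 (1 step)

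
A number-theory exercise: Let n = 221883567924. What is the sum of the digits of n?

2+2+1+8+8+3+5+6+7+9+2+4 = 57

57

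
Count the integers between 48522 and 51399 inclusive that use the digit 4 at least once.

1825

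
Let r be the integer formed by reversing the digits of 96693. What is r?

39669

Reversing 96693 gives 39669.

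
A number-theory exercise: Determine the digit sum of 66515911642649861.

80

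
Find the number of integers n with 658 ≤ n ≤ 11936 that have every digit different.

5114

The integers in [658, 11936] that have every digit different: 658, 659, 670, 671, 672, 673, …, 10986, 10987.
5114 qualify.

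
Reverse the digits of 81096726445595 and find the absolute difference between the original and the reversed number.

21542263676577

Reverse of 81096726445595 is 59554462769018.
|81096726445595 − 59554462769018| = 21542263676577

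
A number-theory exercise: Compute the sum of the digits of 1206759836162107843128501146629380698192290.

1+2+0+6+7+5+9+8+3+6+1+6+2+1+0+7+8+4+3+1+2+8+5+0+1+1+4+6+6+2+9+3+8+0+6+9+8+1+9+2+2+9+0 = 181

181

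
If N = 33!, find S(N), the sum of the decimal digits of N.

144

33! = 8683317618811886495518194401280000000
Sum of its 37 digits: 144.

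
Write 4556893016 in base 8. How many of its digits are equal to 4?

4556893016 in base 8 is 41747125530.
The digit 4 appears 2 times.

2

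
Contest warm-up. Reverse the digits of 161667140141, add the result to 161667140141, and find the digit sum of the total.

Reversal of 161667140141 is 141041766161; 161667140141 + 141041766161 = 302708906302.
Digit sum of 302708906302: 3+0+2+7+0+8+9+0+6+3+0+2 = 40.

40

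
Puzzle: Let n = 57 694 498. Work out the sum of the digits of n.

52

5+7+6+9+4+4+9+8 = 52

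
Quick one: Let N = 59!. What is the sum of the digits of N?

324

59! = 138683118545689835737939019720389406345902876772687432540821294940160000000000000
Sum of its 81 digits: 324.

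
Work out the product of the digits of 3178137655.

529200

3×1×7×8×1×3×7×6×5×5 = 529200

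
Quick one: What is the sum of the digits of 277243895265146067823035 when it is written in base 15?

149

277243895265146067823035 in base 15 is C78DA4A19C3B1D08CB40.
Digit sum: 12+7+8+13+10+4+10+1+9+12+3+11+1+13+0+8+12+11+4+0 = 149.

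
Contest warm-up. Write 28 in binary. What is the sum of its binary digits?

28 in base 2 is 11100.
Digit sum: 1+1+1+0+0 = 3.

3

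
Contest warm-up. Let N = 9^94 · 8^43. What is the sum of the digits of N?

9^94 · 8^43 = 340145968496952570915795919012738366136565797054370513570073367427667951154817858606354231601301185647874892639687713518709112832
Sum of its 129 digits: 594.

594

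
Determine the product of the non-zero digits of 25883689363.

44789760

2×5×8×8×3×6×8×9×3×6×3 = 44789760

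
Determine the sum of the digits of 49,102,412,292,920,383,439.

77

4+9+1+0+2+4+1+2+2+9+2+9+2+0+3+8+3+4+3+9 = 77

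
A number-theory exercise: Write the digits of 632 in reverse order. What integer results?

236

Reversing 632 gives 236.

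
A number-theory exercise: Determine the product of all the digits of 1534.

1×5×3×4 = 60

60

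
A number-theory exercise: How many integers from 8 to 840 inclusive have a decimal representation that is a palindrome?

85

The integers in [8, 840] that have a decimal representation that is a palindrome: 8, 9, 11, 22, 33, 44, …, 828, 838.
85 qualify.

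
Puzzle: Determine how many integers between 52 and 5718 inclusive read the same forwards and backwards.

142

The integers in [52, 5718] that read the same forwards and backwards: 55, 66, 77, 88, 99, 101, …, 5555, 5665.
142 qualify.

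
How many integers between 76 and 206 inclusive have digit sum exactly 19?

1

The integers in [76, 206] that have digit sum exactly 19: 199.
1 qualifies.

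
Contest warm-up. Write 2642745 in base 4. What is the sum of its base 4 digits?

2642745 in base 4 is 22011030321.
Digit sum: 2+2+0+1+1+0+3+0+3+2+1 = 15.

15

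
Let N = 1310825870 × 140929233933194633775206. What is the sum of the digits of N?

1310825870 × 140929233933194633775206 = 184733685678913377697715789379220
Sum of its 33 digits: 178.

178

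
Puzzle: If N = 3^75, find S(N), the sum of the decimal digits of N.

180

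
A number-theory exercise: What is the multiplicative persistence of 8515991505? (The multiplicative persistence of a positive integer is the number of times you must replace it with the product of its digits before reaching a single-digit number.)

1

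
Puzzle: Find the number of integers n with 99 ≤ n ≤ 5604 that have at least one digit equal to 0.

1455

The integers in [99, 5604] that have at least one digit equal to 0: 100, 101, 102, 103, 104, 105, …, 5603, 5604.
1455 qualify.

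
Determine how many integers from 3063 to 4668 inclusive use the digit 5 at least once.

467

The integers in [3063, 4668] that use the digit 5 at least once: 3065, 3075, 3085, 3095, 3105, 3115, …, 4659, 4665.
467 qualify.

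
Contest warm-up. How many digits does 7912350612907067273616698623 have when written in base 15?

24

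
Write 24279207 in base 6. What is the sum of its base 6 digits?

24279207 in base 6 is 2224215423.
Digit sum: 2+2+2+4+2+1+5+4+2+3 = 27.

27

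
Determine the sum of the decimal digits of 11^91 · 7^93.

11^91 · 7^93 = 229536666773213584597187134061447470676302168125025325059819164520594081305899732174013109068706689734099844183805251085919417513173345574724705833438785533101370321136138277
Sum of its 174 digits: 740.

740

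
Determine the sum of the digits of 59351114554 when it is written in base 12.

72

59351114554 in base 12 is B60469998A.
Digit sum: 11+6+0+4+6+9+9+9+8+10 = 72.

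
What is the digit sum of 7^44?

175

7^44 = 15286700631942576193765185769276826401
Sum of its 38 digits: 175.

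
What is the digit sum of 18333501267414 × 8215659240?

90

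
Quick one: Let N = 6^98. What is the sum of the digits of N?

6^98 = 18147739541668636280463618532168272792698436402026524209529776843597142818816
Sum of its 77 digits: 360.

360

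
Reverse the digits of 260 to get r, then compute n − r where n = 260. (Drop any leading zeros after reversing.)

198

Reverse of 260 is 62.
260 − 62 = 198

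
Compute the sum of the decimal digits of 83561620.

8+3+5+6+1+6+2+0 = 31

31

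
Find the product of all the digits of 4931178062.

0

4×9×3×1×1×7×8×0×6×2 = 0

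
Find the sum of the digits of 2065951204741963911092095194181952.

140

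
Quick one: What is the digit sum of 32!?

32! = 263130836933693530167218012160000000
Sum of its 36 digits: 108.

108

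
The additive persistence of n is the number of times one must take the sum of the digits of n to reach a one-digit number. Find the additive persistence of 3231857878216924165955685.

3231857878216924165955685 → 126 → 9 (2 steps)

2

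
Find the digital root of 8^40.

1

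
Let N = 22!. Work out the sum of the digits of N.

22! = 1124000727777607680000
Sum of its 22 digits: 72.

72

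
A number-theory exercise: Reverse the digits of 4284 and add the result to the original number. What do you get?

9108

Reverse of 4284 is 4824.
4284 + 4824 = 9108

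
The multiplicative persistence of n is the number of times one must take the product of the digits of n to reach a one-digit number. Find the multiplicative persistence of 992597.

992597 → 51030 → 0 (2 steps)

2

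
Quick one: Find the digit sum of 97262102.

29

9+7+2+6+2+1+0+2 = 29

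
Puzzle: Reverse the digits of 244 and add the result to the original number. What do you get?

Reverse of 244 is 442.
244 + 442 = 686

686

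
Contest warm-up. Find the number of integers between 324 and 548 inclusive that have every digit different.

The integers in [324, 548] that have every digit different: 324, 325, 326, 327, 328, 329, …, 547, 548.
165 qualify.

165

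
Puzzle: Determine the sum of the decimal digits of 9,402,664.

9+4+0+2+6+6+4 = 31

31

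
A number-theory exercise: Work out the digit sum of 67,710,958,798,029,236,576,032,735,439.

143

6+7+7+1+0+9+5+8+7+9+8+0+2+9+2+3+6+5+7+6+0+3+2+7+3+5+4+3+9 = 143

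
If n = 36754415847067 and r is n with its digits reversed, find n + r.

112829267292830

Reverse of 36754415847067 is 76074851445763.
36754415847067 + 76074851445763 = 112829267292830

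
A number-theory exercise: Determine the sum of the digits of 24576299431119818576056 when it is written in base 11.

106

24576299431119818576056 in base 11 is 3359299761039A75602325.
Digit sum: 3+3+5+9+2+9+9+7+6+1+0+3+9+10+7+5+6+0+2+3+2+5 = 106.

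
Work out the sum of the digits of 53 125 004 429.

35

5+3+1+2+5+0+0+4+4+2+9 = 35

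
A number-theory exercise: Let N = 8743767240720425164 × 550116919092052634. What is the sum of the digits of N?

179

8743767240720425164 × 550116919092052634 = 4810094295723138437180976909946081976
Sum of its 37 digits: 179.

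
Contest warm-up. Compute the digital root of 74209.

7+4+2+0+9 = 22
2+2 = 4
(Equivalently, 74209 mod 9 = 4.)

4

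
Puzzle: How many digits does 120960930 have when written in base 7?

120960930 in base 7 is 2666102526, which has 10 digits.

10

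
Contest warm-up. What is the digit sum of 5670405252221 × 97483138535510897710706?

193

5670405252221 × 97483138535510897710706 = 552768900754748356498369987421978026
Sum of its 36 digits: 193.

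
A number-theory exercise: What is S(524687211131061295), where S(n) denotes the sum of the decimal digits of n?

64

5+2+4+6+8+7+2+1+1+1+3+1+0+6+1+2+9+5 = 64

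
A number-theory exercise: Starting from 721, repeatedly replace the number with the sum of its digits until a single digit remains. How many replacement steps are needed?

721 → 10 → 1 (2 steps)

2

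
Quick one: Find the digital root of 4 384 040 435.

4+3+8+4+0+4+0+4+3+5 = 35
3+5 = 8
(Equivalently, 4 384 040 435 mod 9 = 8.)

8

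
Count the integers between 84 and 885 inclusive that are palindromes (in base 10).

The integers in [84, 885] that are palindromes (in base 10): 88, 99, 101, 111, 121, 131, …, 868, 878.
80 qualify.

80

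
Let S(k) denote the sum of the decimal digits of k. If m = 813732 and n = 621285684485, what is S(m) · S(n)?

S(813732) = 8+1+3+7+3+2 = 24.
S(621285684485) = 6+2+1+2+8+5+6+8+4+4+8+5 = 59.
24 · 59 = 1416.

1416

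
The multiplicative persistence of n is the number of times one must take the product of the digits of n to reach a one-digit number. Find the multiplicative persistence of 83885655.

2

83885655 → 1152000 → 0 (2 steps)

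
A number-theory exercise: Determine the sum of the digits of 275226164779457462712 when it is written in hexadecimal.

147

275226164779457462712 in base 16 is EEB87C2A7FCB041B8.
Digit sum: 14+14+11+8+7+12+2+10+7+15+12+11+0+4+1+11+8 = 147.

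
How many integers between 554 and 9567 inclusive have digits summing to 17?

632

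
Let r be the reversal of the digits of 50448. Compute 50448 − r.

Reverse of 50448 is 84405.
50448 − 84405 = -33957

-33957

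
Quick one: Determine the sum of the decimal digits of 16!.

63

16! = 20922789888000
Sum of its 14 digits: 63.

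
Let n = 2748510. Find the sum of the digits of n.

2+7+4+8+5+1+0 = 27

27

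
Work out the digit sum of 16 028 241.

24

1+6+0+2+8+2+4+1 = 24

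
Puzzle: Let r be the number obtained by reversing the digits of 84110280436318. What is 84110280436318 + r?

Reverse of 84110280436318 is 81363408201148.
84110280436318 + 81363408201148 = 165473688637466

165473688637466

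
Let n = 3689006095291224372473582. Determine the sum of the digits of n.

3+6+8+9+0+0+6+0+9+5+2+9+1+2+2+4+3+7+2+4+7+3+5+8+2 = 107

107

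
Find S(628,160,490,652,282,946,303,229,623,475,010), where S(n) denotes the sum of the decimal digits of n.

127

6+2+8+1+6+0+4+9+0+6+5+2+2+8+2+9+4+6+3+0+3+2+2+9+6+2+3+4+7+5+0+1+0 = 127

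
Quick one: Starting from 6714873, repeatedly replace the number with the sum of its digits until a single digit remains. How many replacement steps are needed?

2

6714873 → 36 → 9 (2 steps)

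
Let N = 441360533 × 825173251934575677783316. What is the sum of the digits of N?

149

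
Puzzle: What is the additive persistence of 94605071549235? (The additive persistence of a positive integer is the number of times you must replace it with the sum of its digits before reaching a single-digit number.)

2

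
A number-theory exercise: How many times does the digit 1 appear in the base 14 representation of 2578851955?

2

2578851955 in base 14 is 1A66D8BD1.
The digit 1 appears 2 times.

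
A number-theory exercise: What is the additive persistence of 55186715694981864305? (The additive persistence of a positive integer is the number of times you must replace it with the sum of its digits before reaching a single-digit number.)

55186715694981864305 → 101 → 2 (2 steps)

2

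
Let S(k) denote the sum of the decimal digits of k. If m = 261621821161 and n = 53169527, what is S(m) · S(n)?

S(261621821161) = 2+6+1+6+2+1+8+2+1+1+6+1 = 37.
S(53169527) = 5+3+1+6+9+5+2+7 = 38.
37 · 38 = 1406.

1406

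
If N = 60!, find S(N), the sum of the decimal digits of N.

288

60! = 8320987112741390144276341183223364380754172606361245952449277696409600000000000000
Sum of its 82 digits: 288.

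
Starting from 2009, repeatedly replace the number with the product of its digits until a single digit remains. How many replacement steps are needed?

2009 → 0 (1 step)

1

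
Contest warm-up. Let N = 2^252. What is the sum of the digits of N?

2^252 = 7237005577332262213973186563042994240829374041602535252466099000494570602496
Sum of its 76 digits: 307.

307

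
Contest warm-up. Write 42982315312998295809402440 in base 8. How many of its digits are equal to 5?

5

42982315312998295809402440 in base 8 is 21615667755470025501064323110.
The digit 5 appears 5 times.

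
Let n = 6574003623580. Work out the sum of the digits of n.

6+5+7+4+0+0+3+6+2+3+5+8+0 = 49

49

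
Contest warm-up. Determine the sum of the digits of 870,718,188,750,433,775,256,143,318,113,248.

8+7+0+7+1+8+1+8+8+7+5+0+4+3+3+7+7+5+2+5+6+1+4+3+3+1+8+1+1+3+2+4+8 = 141

141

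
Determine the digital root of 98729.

8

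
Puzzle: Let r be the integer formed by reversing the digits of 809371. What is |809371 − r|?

Reverse of 809371 is 173908.
|809371 − 173908| = 635463

635463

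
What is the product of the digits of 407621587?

0

4×0×7×6×2×1×5×8×7 = 0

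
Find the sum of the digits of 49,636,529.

4+9+6+3+6+5+2+9 = 44

44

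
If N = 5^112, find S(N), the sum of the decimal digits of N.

5^112 = 1925929944387235853055977942584927318538101648215388195239938795566558837890625
Sum of its 79 digits: 409.

409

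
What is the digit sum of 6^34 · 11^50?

333

6^34 · 11^50 = 3363386455717454081649310831362939937710374922634025024781640823285140156317696
Sum of its 79 digits: 333.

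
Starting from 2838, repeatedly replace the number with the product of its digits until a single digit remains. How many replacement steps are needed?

2838 → 384 → 96 → 54 → 20 → 0 (5 steps)

5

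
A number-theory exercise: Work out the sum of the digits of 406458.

4+0+6+4+5+8 = 27

27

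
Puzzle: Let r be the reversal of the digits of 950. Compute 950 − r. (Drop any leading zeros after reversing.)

Reverse of 950 is 59.
950 − 59 = 891

891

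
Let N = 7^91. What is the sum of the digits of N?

322

7^91 = 80153343160247310515380886994816022539378033762994852007501964604841680190743
Sum of its 77 digits: 322.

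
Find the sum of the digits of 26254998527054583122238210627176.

134

2+6+2+5+4+9+9+8+5+2+7+0+5+4+5+8+3+1+2+2+2+3+8+2+1+0+6+2+7+1+7+6 = 134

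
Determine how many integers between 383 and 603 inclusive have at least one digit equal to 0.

43

The integers in [383, 603] that have at least one digit equal to 0: 390, 400, 401, 402, 403, 404, …, 602, 603.
43 qualify.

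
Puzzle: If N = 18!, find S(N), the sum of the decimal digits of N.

54

18! = 6402373705728000
Sum of its 16 digits: 54.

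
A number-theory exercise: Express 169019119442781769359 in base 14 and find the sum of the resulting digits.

107

169019119442781769359 in base 14 is 57866CD13A110C8059.
Digit sum: 5+7+8+6+6+12+13+1+3+10+1+1+0+12+8+0+5+9 = 107.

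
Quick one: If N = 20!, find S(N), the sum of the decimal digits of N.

54

20! = 2432902008176640000
Sum of its 19 digits: 54.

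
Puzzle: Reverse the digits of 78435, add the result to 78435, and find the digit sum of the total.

18

Reversal of 78435 is 53487; 78435 + 53487 = 131922.
Digit sum of 131922: 1+3+1+9+2+2 = 18.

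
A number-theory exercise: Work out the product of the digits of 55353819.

5×5×3×5×3×8×1×9 = 81000

81000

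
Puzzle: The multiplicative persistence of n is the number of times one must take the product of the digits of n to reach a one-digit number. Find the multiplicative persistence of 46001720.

46001720 → 0 (1 step)

1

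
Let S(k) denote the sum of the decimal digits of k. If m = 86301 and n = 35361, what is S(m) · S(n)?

S(86301) = 8+6+3+0+1 = 18.
S(35361) = 3+5+3+6+1 = 18.
18 · 18 = 324.

324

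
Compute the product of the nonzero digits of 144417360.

1×4×4×4×1×7×3×6 = 8064

8064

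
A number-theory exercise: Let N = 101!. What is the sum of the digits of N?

101! = 9425947759838359420851623124482936749562312794702543768327889353416977599316221476503087861591808346911623490003549599583369706302603264000000000000000000000000
Sum of its 160 digits: 639.

639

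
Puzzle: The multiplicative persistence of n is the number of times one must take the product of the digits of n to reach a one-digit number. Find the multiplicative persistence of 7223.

3

7223 → 84 → 32 → 6 (3 steps)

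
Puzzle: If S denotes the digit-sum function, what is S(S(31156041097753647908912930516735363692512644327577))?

First digit sum: 219.
2+1+9 = 12.

12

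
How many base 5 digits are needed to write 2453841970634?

2453841970634 in base 5 is 310200432021030014, which has 18 digits.

18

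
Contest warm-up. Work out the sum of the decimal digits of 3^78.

3^78 = 16423203268260658146231467800709255289
Sum of its 38 digits: 153.

153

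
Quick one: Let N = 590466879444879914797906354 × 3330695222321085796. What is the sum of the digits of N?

220

590466879444879914797906354 × 3330695222321085796 = 1966665214305902072579349094438538528807547784
Sum of its 46 digits: 220.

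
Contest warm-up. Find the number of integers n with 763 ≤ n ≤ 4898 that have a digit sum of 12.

241

The integers in [763, 4898] that have a digit sum of 12: 804, 813, 822, 831, 840, 903, …, 4710, 4800.
241 qualify.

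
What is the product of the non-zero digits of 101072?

14

1×1×7×2 = 14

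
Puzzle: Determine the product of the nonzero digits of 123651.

1×2×3×6×5×1 = 180

180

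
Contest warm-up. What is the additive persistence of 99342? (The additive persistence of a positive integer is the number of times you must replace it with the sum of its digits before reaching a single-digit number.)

99342 → 27 → 9 (2 steps)

2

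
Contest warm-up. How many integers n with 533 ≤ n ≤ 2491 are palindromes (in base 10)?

62

The integers in [533, 2491] that are palindromes (in base 10): 535, 545, 555, 565, 575, 585, …, 2332, 2442.
62 qualify.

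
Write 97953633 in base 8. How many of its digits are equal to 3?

1

97953633 in base 8 is 565523541.
The digit 3 appears 1 time.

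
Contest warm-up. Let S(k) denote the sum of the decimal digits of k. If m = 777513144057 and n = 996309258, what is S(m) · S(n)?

2601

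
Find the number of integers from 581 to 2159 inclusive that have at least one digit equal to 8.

463

The integers in [581, 2159] that have at least one digit equal to 8: 581, 582, 583, 584, 585, 586, …, 2148, 2158.
463 qualify.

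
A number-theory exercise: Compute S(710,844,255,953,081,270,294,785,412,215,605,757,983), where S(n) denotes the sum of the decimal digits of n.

171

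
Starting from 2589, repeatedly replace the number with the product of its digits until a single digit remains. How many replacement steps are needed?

2

2589 → 720 → 0 (2 steps)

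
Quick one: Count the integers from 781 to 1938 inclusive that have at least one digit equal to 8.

385

The integers in [781, 1938] that have at least one digit equal to 8: 781, 782, 783, 784, 785, 786, …, 1928, 1938.
385 qualify.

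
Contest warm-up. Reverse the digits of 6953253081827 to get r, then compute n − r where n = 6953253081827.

-328550441769

Reverse of 6953253081827 is 7281803523596.
6953253081827 − 7281803523596 = -328550441769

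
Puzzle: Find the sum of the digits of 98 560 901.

38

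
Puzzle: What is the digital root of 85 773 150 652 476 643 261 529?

5

8+5+7+7+3+1+5+0+6+5+2+4+7+6+6+4+3+2+6+1+5+2+9 = 104
1+0+4 = 5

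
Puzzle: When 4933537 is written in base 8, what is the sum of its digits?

4933537 in base 8 is 22643641.
Digit sum: 2+2+6+4+3+6+4+1 = 28.

28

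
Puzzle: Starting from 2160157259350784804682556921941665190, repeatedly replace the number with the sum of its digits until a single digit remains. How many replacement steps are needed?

2

2160157259350784804682556921941665190 → 162 → 9 (2 steps)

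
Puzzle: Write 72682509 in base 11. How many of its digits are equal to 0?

1

72682509 in base 11 is 38033499.
The digit 0 appears 1 time.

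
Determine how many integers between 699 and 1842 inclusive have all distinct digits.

631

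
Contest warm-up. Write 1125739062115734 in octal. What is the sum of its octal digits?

73

1125739062115734 in base 8 is 37775521472036626.
Digit sum: 3+7+7+7+5+5+2+1+4+7+2+0+3+6+6+2+6 = 73.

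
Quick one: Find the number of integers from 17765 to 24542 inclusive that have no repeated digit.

1908

The integers in [17765, 24542] that have no repeated digit: 17802, 17803, 17804, 17805, 17806, 17809, …, 24538, 24539.
1908 qualify.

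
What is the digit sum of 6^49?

162

6^49 = 134713546244127343440523266742756048896
Sum of its 39 digits: 162.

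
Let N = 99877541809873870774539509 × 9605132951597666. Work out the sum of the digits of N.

99877541809873870774539509 × 9605132951597666 = 959337067962593104233785406597596989185994
Sum of its 42 digits: 229.

229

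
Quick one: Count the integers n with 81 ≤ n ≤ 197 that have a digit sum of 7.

The integers in [81, 197] that have a digit sum of 7: 106, 115, 124, 133, 142, 151, 160.
7 qualify.

7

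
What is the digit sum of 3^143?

3^143 = 169176262018805200239918053247232118969580750063887962421209147371627
Sum of its 69 digits: 288.

288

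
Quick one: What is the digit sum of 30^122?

306

30^122 = 1617309269922988089371861846558644535758328064784065995760900000000000000000000000000000000000000000000000000000000000000000000000000000000000000000000000000000000000000000000000000
Sum of its 181 digits: 306.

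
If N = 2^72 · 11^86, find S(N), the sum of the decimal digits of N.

2^72 · 11^86 = 1713683485070748646415863618814408693026754518135842673310834345801739086566862096246709929291086872628487520256
Sum of its 112 digits: 517.

517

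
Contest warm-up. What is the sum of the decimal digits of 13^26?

13^26 = 91733330193268616658399616009
Sum of its 29 digits: 133.

133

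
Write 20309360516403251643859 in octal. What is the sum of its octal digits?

20309360516403251643859 in base 8 is 4231743767241024756002723.
Digit sum: 4+2+3+1+7+4+3+7+6+7+2+4+1+0+2+4+7+5+6+0+0+2+7+2+3 = 89.

89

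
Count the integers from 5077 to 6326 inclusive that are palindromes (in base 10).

12

The integers in [5077, 6326] that are palindromes (in base 10): 5115, 5225, 5335, 5445, 5555, 5665, …, 6116, 6226.
12 qualify.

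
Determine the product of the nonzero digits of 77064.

1176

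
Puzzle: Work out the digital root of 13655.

2

1+3+6+5+5 = 20
2+0 = 2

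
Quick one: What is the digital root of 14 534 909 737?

1+4+5+3+4+9+0+9+7+3+7 = 52
5+2 = 7

7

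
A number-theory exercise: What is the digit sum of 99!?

99! = 933262154439441526816992388562667004907159682643816214685929638952175999932299156089414639761565182862536979208272237582511852109168640000000000000000000000
Sum of its 156 digits: 648.

648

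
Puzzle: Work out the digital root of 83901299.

8+3+9+0+1+2+9+9 = 41
4+1 = 5

5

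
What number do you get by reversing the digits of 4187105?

Reversing 4187105 gives 5017814.

5017814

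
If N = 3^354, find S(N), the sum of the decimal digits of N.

792

3^354 = 7960203505214079922596627255169838497787047322828694156142117910690491617566742105220063689523875143398306807872117412260518969904597664896897486680228885639266332044169
Sum of its 169 digits: 792.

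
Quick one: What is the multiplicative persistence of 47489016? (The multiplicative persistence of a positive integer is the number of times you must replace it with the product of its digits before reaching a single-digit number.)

47489016 → 0 (1 step)

1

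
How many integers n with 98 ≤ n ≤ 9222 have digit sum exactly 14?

The integers in [98, 9222] that have digit sum exactly 14: 149, 158, 167, 176, 185, 194, …, 9212, 9221.
528 qualify.

528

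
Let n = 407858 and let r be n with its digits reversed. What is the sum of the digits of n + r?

28

Reversal of 407858 is 858704; 407858 + 858704 = 1266562.
Digit sum of 1266562: 1+2+6+6+5+6+2 = 28.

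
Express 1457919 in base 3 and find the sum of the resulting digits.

11

1457919 in base 3 is 2202001220000.
Digit sum: 2+2+0+2+0+0+1+2+2+0+0+0+0 = 11.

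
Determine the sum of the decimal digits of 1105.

1+1+0+5 = 7

7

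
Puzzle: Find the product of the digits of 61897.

3024

6×1×8×9×7 = 3024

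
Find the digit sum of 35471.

3+5+4+7+1 = 20

20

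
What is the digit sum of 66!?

351

66! = 544344939077443064003729240247842752644293064388798874532860126869671081148416000000000000000
Sum of its 93 digits: 351.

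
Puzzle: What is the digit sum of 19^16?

91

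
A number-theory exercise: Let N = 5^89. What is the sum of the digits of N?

5^89 = 161558713389263217748322010169914619837072677910327911376953125
Sum of its 63 digits: 272.

272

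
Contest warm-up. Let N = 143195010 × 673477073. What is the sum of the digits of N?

66

143195010 × 673477073 = 96438556203005730
Sum of its 17 digits: 66.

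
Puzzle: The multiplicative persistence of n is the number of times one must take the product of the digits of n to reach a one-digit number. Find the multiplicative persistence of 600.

1

600 → 0 (1 step)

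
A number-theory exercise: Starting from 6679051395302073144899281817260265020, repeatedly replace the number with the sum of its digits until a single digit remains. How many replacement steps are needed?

6679051395302073144899281817260265020 → 151 → 7 (2 steps)

2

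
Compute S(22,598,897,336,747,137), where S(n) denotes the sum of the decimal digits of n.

91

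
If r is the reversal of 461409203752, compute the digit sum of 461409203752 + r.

50

Reversal of 461409203752 is 257302904164; 461409203752 + 257302904164 = 718712107916.
Digit sum of 718712107916: 7+1+8+7+1+2+1+0+7+9+1+6 = 50.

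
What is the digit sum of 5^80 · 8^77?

236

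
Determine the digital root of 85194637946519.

5

8+5+1+9+4+6+3+7+9+4+6+5+1+9 = 77
7+7 = 14
1+4 = 5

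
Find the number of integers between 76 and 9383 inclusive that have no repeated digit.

The integers in [76, 9383] that have no repeated digit: 76, 78, 79, 80, 81, 82, …, 9381, 9382.
4921 qualify.

4921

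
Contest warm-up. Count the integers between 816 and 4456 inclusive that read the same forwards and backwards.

The integers in [816, 4456] that read the same forwards and backwards: 818, 828, 838, 848, 858, 868, …, 4334, 4444.
54 qualify.

54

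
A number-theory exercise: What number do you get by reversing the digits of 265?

Reversing 265 gives 562.

562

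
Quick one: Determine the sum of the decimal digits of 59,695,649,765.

5+9+6+9+5+6+4+9+7+6+5 = 71

71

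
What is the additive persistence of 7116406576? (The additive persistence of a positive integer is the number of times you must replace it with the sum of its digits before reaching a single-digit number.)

7116406576 → 43 → 7 (2 steps)

2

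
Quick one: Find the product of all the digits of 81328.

384

8×1×3×2×8 = 384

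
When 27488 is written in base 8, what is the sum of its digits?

27488 in base 8 is 65540.
Digit sum: 6+5+5+4+0 = 20.

20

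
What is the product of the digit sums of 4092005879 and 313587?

1188

S(4092005879) = 4+0+9+2+0+0+5+8+7+9 = 44.
S(313587) = 3+1+3+5+8+7 = 27.
44 · 27 = 1188.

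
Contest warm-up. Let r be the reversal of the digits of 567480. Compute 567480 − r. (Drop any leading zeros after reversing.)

482715

Reverse of 567480 is 84765.
567480 − 84765 = 482715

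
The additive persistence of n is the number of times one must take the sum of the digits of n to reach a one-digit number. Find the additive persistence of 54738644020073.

2

54738644020073 → 53 → 8 (2 steps)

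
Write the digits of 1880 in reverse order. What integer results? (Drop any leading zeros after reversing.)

881

Reversing 1880 gives 881.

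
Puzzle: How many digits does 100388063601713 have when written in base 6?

18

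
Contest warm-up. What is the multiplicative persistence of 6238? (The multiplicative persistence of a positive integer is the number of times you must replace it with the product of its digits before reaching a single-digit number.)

4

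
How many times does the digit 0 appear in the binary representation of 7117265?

11

7117265 in base 2 is 11011001001100111010001.
The digit 0 appears 11 times.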